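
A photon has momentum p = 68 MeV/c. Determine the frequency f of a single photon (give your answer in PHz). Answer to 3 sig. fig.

First convert: p = 68 MeV/c = 3.6341e-20 kg·m/s.
The photon relation is f = pc/h, giving f = 1.644e22 Hz.
Converting to PHz: f = 1.644e7 PHz ≈ 1.64e7 PHz.

1.64e7 PHz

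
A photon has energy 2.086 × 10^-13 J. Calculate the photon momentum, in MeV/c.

(c = 2.99792458 × 10^8 m/s, 1 eV = 1.602176634 × 10^-19 J.)
Since p = E/c for a photon, p = 6.958 × 10^-22 kg·m/s.
Converting to MeV/c: p = 1.302 MeV/c ≈ 1.30 MeV/c.

1.30 MeV/c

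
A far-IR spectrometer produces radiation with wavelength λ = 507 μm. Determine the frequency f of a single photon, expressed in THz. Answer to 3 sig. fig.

0.591 THz

Take c = 2.99792458e8 m/s.
Convert to SI: λ = 507 μm = 5.07e-4 m.
For a photon f = c/λ, so f = 5.913e11 Hz.
Converting to THz: f = 0.5913 THz ≈ 0.591 THz.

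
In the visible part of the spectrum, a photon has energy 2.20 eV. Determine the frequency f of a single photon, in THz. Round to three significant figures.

First convert: E = 2.20 eV = 3.5248 × 10^-19 J.
The photon relation is f = E/h, giving f = 5.320 × 10^14 Hz.
Converting to THz: f = 532.0 THz ≈ 532 THz.

532 THz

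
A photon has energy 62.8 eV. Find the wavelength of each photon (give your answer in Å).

(h = 6.62607015e-34 J·s, c = 2.99792458e8 m/s, 1 eV = 1.602176634e-19 J.)
In SI units: E = 62.8 eV = 1.0062e-17 J.
Apply λ = hc/E: λ = 1.974e-8 m.
Converting to Å: λ = 197.4 Å ≈ 197 Å.

197 Å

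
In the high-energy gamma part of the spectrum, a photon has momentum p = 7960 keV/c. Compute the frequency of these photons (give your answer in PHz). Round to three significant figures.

First convert: p = 7960 keV/c = 4.2541e-21 kg·m/s.
The photon relation is f = pc/h, giving f = 1.925e21 Hz.
Converting to PHz: f = 1.925e6 PHz ≈ 1.92e6 PHz.

1.92e6 PHz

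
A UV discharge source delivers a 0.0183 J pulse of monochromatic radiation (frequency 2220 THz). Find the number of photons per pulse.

Per-photon energy: E = 1.471e-18 J (from frequency = 2220 THz).
N = E_total / E_photon = 0.0183 J / 1.471e-18 J = 1.24e16.

1.24e16 photons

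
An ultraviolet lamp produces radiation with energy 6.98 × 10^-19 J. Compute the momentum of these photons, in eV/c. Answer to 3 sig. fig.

Use c = 2.99792458 × 10^8 m/s, 1 eV = 1.602176634 × 10^-19 J.
Since p = E/c for a photon, p = 2.328 × 10^-27 kg·m/s.
Converting to eV/c: p = 4.357 eV/c ≈ 4.36 eV/c.

4.36 eV/c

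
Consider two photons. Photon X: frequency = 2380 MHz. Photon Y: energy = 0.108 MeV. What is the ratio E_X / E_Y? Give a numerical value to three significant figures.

E_X = 1.577e-24 J (from frequency = 2380 MHz, via E = hf).
E_Y = 1.730e-14 J (from energy = 0.108 MeV, via E given directly).
Ratio = 1.577e-24 / 1.730e-14 = 9.11e-11.

9.11e-11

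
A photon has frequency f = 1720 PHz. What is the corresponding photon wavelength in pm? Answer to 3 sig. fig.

174 pm

In SI units: f = 1720 PHz = 1.72e18 Hz.
Since λ = c/f for a photon, λ = 1.743e-10 m.
Converting to pm: λ = 174.3 pm ≈ 174 pm.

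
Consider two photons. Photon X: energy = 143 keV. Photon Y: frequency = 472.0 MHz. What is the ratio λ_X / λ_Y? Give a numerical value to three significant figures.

1.37e-11

λ_X = 8.670e-12 m (from energy = 143 keV, via λ = hc/E).
λ_Y = 0.6352 m (from frequency = 472.0 MHz, via λ = c/f).
Ratio = 8.670e-12 / 0.6352 = 1.37e-11.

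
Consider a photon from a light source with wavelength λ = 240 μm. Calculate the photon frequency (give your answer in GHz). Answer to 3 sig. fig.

1250 GHz

In SI units: λ = 240 μm = 2.4 × 10^-4 m.
Since f = c/λ for a photon, f = 1.249 × 10^12 Hz.
Converting to GHz: f = 1249 GHz ≈ 1250 GHz.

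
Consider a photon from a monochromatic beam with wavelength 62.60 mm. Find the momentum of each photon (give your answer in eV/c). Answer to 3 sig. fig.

Take h = 6.62607015 × 10^-34 J·s, c = 2.99792458 × 10^8 m/s, 1 eV = 1.602176634 × 10^-19 J.
First convert: λ = 62.60 mm = 0.06260 m.
Since p = h/λ for a photon, p = 1.058 × 10^-32 kg·m/s.
Converting to eV/c: p = 1.981 × 10^-5 eV/c ≈ 1.98 × 10^-5 eV/c.

1.98 × 10^-5 eV/c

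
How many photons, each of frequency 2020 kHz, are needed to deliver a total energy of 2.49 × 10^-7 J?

1.86 × 10^20 photons

Per-photon energy: E = 1.338 × 10^-27 J (from frequency = 2020 kHz).
N = E_total / E_photon = 2.49 × 10^-7 J / 1.338 × 10^-27 J = 1.86 × 10^20.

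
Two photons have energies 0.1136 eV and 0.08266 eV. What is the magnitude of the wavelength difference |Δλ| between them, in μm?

4.09 μm

Using λ = hc/E: λ₁ = 1.0914e-5 m, λ₂ = 1.4999e-5 m.
|Δλ| = |1.0914e-5 − 1.4999e-5| = 4.09e-6 m = 4.09 μm.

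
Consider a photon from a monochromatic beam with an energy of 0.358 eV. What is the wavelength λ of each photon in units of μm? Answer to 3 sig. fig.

3.46 μm

(h = 6.62607015e-34 J·s, c = 2.99792458e8 m/s, 1 eV = 1.602176634e-19 J.)
First convert: E = 0.358 eV = 5.7358e-20 J.
The photon relation is λ = hc/E, giving λ = 3.463e-6 m.
Converting to μm: λ = 3.463 μm ≈ 3.46 μm.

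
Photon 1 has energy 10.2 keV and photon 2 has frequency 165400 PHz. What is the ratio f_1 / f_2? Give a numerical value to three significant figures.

0.0149

f_1 = 2.466·10^18 Hz (from energy = 10.2 keV, via f = E/h).
f_2 = 1.654·10^20 Hz (from frequency = 165400 PHz, via f given directly).
Ratio = 2.466·10^18 / 1.654·10^20 = 0.0149.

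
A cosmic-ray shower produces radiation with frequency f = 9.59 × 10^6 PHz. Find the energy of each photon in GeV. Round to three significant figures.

0.0397 GeV

Use h = 6.62607015 × 10^-34 J·s, 1 eV = 1.602176634 × 10^-19 J.
In SI units: f = 9.59 × 10^6 PHz = 9.59 × 10^21 Hz.
For a photon E = hf, so E = 6.354 × 10^-12 J.
Converting to GeV: E = 0.03966 GeV ≈ 0.0397 GeV.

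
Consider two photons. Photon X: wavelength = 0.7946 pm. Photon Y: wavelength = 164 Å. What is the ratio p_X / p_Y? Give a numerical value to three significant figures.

p_X = 8.339e-22 kg·m/s (from wavelength = 0.7946 pm, via p = h/λ).
p_Y = 4.040e-26 kg·m/s (from wavelength = 164 Å, via p = h/λ).
Ratio = 8.339e-22 / 4.040e-26 = 2.06e4.

2.06e4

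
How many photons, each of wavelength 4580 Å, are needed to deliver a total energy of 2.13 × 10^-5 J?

4.91 × 10^13 photons

Per-photon energy: E = 4.337 × 10^-19 J (from wavelength = 4580 Å).
N = E_total / E_photon = 2.13 × 10^-5 J / 4.337 × 10^-19 J = 4.91 × 10^13.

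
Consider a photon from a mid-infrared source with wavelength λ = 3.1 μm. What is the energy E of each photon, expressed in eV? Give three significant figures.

Take h = 6.62607015 × 10^-34 J·s, c = 2.99792458 × 10^8 m/s, 1 eV = 1.602176634 × 10^-19 J.
First convert: λ = 3.1 μm = 3.1 × 10^-6 m.
The photon relation is E = hc/λ, giving E = 6.408 × 10^-20 J.
Converting to eV: E = 0.3999 eV ≈ 0.400 eV.

0.400 eV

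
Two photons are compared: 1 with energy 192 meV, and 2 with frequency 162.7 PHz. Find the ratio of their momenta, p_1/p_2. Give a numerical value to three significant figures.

p_1 = 1.026e-28 kg·m/s (from energy = 192 meV, via p = E/c).
p_2 = 3.596e-25 kg·m/s (from frequency = 162.7 PHz, via p = hf/c).
Ratio = 1.026e-28 / 3.596e-25 = 2.85e-4.

2.85e-4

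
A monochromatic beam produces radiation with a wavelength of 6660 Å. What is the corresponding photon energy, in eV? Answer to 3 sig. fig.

1.86 eV

(h = 6.62607015 × 10^-34 J·s, c = 2.99792458 × 10^8 m/s, 1 eV = 1.602176634 × 10^-19 J.)
Convert to SI: λ = 6660 Å = 6.66 × 10^-7 m.
Apply E = hc/λ: E = 2.983 × 10^-19 J.
Converting to eV: E = 1.862 eV ≈ 1.86 eV.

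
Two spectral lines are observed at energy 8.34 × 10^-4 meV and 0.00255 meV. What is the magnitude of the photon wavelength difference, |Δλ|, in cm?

Using λ = hc/E: λ₁ = 1.487 m, λ₂ = 0.4862 m.
|Δλ| = |1.487 − 0.4862| = 1.00 m = 100 cm.

100 cm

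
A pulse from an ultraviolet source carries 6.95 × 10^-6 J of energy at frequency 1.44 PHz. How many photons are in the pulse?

Per-photon energy: E = 9.542 × 10^-19 J (from frequency = 1.44 PHz).
N = E_total / E_photon = 6.95 × 10^-6 J / 9.542 × 10^-19 J = 7.28 × 10^12.

7.28 × 10^12 photons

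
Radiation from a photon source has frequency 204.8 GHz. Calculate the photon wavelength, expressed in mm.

Take c = 2.99792458 × 10^8 m/s.
In SI units: f = 204.8 GHz = 2.048 × 10^11 Hz.
Apply λ = c/f: λ = 0.001464 m.
Converting to mm: λ = 1.464 mm ≈ 1.46 mm.

1.46 mm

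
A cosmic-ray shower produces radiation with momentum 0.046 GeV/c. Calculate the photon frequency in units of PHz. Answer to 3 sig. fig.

(h = 6.62607015 × 10^-34 J·s, c = 2.99792458 × 10^8 m/s, 1 eV = 1.602176634 × 10^-19 J.)
In SI units: p = 0.046 GeV/c = 2.4584 × 10^-20 kg·m/s.
Apply f = pc/h: f = 1.112 × 10^22 Hz.
Converting to PHz: f = 1.112 × 10^7 PHz ≈ 1.11 × 10^7 PHz.

1.11 × 10^7 PHz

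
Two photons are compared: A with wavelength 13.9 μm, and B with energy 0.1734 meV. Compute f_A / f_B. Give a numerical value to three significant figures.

514

f_A = 2.157e13 Hz (from wavelength = 13.9 μm, via f = c/λ).
f_B = 4.193e10 Hz (from energy = 0.1734 meV, via f = E/h).
Ratio = 2.157e13 / 4.193e10 = 514.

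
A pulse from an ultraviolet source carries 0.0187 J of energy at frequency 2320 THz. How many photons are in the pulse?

Per-photon energy: E = 1.537 × 10^-18 J (from frequency = 2320 THz).
N = E_total / E_photon = 0.0187 J / 1.537 × 10^-18 J = 1.22 × 10^16.

1.22 × 10^16 photons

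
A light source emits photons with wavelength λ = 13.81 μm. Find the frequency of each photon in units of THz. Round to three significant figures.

(c = 2.99792458e8 m/s.)
In SI units: λ = 13.81 μm = 1.381e-5 m.
Apply f = c/λ: f = 2.171e13 Hz.
Converting to THz: f = 21.71 THz ≈ 21.7 THz.

21.7 THz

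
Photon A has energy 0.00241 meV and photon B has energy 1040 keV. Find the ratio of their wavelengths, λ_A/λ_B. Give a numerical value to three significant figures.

λ_A = 0.5145 m (from energy = 0.00241 meV, via λ = hc/E).
λ_B = 1.192e-12 m (from energy = 1040 keV, via λ = hc/E).
Ratio = 0.5145 / 1.192e-12 = 4.32e11.

4.32e11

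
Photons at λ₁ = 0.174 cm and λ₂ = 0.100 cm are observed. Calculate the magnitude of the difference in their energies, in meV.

0.527 meV

Using E = hc/λ: E₁ = 1.142·10^-22 J, E₂ = 1.986·10^-22 J.
|ΔE| = |1.142·10^-22 − 1.986·10^-22| = 8.45·10^-23 J = 0.527 meV.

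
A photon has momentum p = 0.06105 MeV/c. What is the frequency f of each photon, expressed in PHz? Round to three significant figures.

Take h = 6.62607015 × 10^-34 J·s, c = 2.99792458 × 10^8 m/s, 1 eV = 1.602176634 × 10^-19 J.
First convert: p = 0.06105 MeV/c = 3.2627 × 10^-23 kg·m/s.
Apply f = pc/h: f = 1.476 × 10^19 Hz.
Converting to PHz: f = 14760 PHz ≈ 1.48 × 10^4 PHz.

1.48 × 10^4 PHz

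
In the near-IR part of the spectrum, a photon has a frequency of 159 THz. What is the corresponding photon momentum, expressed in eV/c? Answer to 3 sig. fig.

First convert: f = 159 THz = 1.59 × 10^14 Hz.
Apply p = hf/c: p = 3.514 × 10^-28 kg·m/s.
Converting to eV/c: p = 0.6576 eV/c ≈ 0.658 eV/c.

0.658 eV/c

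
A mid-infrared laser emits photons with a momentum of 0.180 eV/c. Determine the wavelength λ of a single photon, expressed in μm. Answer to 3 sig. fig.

6.89 μm

(h = 6.62607015 × 10^-34 J·s, c = 2.99792458 × 10^8 m/s, 1 eV = 1.602176634 × 10^-19 J.)
First convert: p = 0.180 eV/c = 9.6197 × 10^-29 kg·m/s.
Apply λ = h/p: λ = 6.888 × 10^-6 m.
Converting to μm: λ = 6.888 μm ≈ 6.89 μm.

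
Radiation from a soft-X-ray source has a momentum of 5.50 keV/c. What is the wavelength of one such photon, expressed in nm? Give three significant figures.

0.225 nm

Use h = 6.62607015 × 10^-34 J·s, c = 2.99792458 × 10^8 m/s, 1 eV = 1.602176634 × 10^-19 J.
First convert: p = 5.50 keV/c = 2.9394 × 10^-24 kg·m/s.
Apply λ = h/p: λ = 2.254 × 10^-10 m.
Converting to nm: λ = 0.2254 nm ≈ 0.225 nm.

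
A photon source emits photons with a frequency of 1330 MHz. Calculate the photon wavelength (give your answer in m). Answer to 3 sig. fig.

Convert to SI: f = 1330 MHz = 1.33e9 Hz.
The photon relation is λ = c/f, giving λ = 0.2254 m.
So λ ≈ 0.225 m.

0.225 m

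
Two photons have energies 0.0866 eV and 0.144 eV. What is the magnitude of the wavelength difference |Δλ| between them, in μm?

5.71 μm

Using λ = hc/E: λ₁ = 1.432e-5 m, λ₂ = 8.610e-6 m.
|Δλ| = |1.432e-5 − 8.610e-6| = 5.71e-6 m = 5.71 μm.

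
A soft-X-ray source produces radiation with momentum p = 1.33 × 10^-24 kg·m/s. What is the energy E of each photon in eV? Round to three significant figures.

2490 eV

(c = 2.99792458 × 10^8 m/s, 1 eV = 1.602176634 × 10^-19 J.)
The photon relation is E = pc, giving E = 3.987 × 10^-16 J.
Converting to eV: E = 2489 eV ≈ 2490 eV.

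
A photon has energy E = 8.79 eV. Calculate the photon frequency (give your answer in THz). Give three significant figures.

2130 THz

Use h = 6.62607015e-34 J·s, 1 eV = 1.602176634e-19 J.
First convert: E = 8.79 eV = 1.4083e-18 J.
The photon relation is f = E/h, giving f = 2.125e15 Hz.
Converting to THz: f = 2125 THz ≈ 2130 THz.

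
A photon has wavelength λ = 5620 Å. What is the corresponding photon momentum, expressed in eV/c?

(h = 6.62607015 × 10^-34 J·s, c = 2.99792458 × 10^8 m/s, 1 eV = 1.602176634 × 10^-19 J.)
First convert: λ = 5620 Å = 5.62 × 10^-7 m.
For a photon p = h/λ, so p = 1.179 × 10^-27 kg·m/s.
Converting to eV/c: p = 2.206 eV/c ≈ 2.21 eV/c.

2.21 eV/c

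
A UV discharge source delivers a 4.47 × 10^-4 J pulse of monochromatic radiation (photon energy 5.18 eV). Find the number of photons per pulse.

5.39 × 10^14 photons

Per-photon energy: E = 8.299 × 10^-19 J (from energy = 5.18 eV).
N = E_total / E_photon = 4.47 × 10^-4 J / 8.299 × 10^-19 J = 5.39 × 10^14.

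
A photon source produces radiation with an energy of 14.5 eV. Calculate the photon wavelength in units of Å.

Convert to SI: E = 14.5 eV = 2.3232 × 10^-18 J.
Since λ = hc/E for a photon, λ = 8.551 × 10^-8 m.
Converting to Å: λ = 855.1 Å ≈ 855 Å.

855 Å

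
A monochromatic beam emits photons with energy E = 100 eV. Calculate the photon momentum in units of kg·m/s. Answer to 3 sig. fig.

Take c = 2.99792458·10^8 m/s, 1 eV = 1.602176634·10^-19 J.
First convert: E = 100 eV = 1.6022·10^-17 J.
Apply p = E/c: p = 5.344·10^-26 kg·m/s.
So p ≈ 5.34·10^-26 kg·m/s.

5.34·10^-26 kg·m/s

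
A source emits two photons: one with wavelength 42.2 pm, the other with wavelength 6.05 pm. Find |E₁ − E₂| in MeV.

Using E = hc/λ: E₁ = 4.707 × 10^-15 J, E₂ = 3.283 × 10^-14 J.
|ΔE| = |4.707 × 10^-15 − 3.283 × 10^-14| = 2.81 × 10^-14 J = 0.176 MeV.

0.176 MeV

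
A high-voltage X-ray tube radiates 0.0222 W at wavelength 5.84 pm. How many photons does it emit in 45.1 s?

2.94 × 10^13 photons

Total energy: E_total = P·t = 0.0222 × 45.1 = 1.001 J.
Per-photon energy: E = 3.401 × 10^-14 J.
N = E_total / E_photon = 2.94 × 10^13.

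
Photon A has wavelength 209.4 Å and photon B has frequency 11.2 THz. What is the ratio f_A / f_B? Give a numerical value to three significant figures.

1280

f_A = 1.432e16 Hz (from wavelength = 209.4 Å, via f = c/λ).
f_B = 1.120e13 Hz (from frequency = 11.2 THz, via f given directly).
Ratio = 1.432e16 / 1.120e13 = 1280.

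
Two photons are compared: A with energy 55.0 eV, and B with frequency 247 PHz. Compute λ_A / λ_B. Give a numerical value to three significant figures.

18.6

λ_A = 2.254·10^-8 m (from energy = 55.0 eV, via λ = hc/E).
λ_B = 1.214·10^-9 m (from frequency = 247 PHz, via λ = c/f).
Ratio = 2.254·10^-8 / 1.214·10^-9 = 18.6.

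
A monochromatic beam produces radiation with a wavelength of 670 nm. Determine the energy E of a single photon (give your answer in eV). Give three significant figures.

1.85 eV

(h = 6.62607015e-34 J·s, c = 2.99792458e8 m/s, 1 eV = 1.602176634e-19 J.)
Convert to SI: λ = 670 nm = 6.7e-7 m.
For a photon E = hc/λ, so E = 2.965e-19 J.
Converting to eV: E = 1.851 eV ≈ 1.85 eV.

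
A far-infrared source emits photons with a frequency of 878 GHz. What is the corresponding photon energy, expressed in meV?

In SI units: f = 878 GHz = 8.78e11 Hz.
For a photon E = hf, so E = 5.818e-22 J.
Converting to meV: E = 3.631 meV ≈ 3.63 meV.

3.63 meV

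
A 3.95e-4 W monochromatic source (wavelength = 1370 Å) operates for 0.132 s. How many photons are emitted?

Total energy: E_total = P·t = 3.95e-4 × 0.132 = 5.214e-5 J.
Per-photon energy: E = 1.450e-18 J.
N = E_total / E_photon = 3.60e13.

3.60e13 photons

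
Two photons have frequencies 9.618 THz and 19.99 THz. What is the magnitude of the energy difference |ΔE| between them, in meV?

42.9 meV

Using E = hf: E₁ = 6.3730 × 10^-21 J, E₂ = 1.3246 × 10^-20 J.
|ΔE| = |6.3730 × 10^-21 − 1.3246 × 10^-20| = 6.87 × 10^-21 J = 42.9 meV.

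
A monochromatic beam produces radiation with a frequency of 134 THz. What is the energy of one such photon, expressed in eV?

0.554 eV

Use h = 6.62607015e-34 J·s, 1 eV = 1.602176634e-19 J.
First convert: f = 134 THz = 1.34e14 Hz.
Apply E = hf: E = 8.879e-20 J.
Converting to eV: E = 0.5542 eV ≈ 0.554 eV.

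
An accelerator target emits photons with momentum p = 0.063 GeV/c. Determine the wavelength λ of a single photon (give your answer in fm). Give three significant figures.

19.7 fm

Take h = 6.62607015 × 10^-34 J·s, c = 2.99792458 × 10^8 m/s, 1 eV = 1.602176634 × 10^-19 J.
First convert: p = 0.063 GeV/c = 3.3669 × 10^-20 kg·m/s.
Since λ = h/p for a photon, λ = 1.968 × 10^-14 m.
Converting to fm: λ = 19.68 fm ≈ 19.7 fm.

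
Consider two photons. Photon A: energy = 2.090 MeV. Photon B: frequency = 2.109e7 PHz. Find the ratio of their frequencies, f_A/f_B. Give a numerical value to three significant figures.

0.0240

f_A = 5.054e20 Hz (from energy = 2.090 MeV, via f = E/h).
f_B = 2.109e22 Hz (from frequency = 2.109e7 PHz, via f given directly).
Ratio = 5.054e20 / 2.109e22 = 0.0240.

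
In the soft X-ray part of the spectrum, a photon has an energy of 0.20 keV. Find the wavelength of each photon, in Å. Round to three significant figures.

62.0 Å

Take h = 6.62607015e-34 J·s, c = 2.99792458e8 m/s, 1 eV = 1.602176634e-19 J.
Convert to SI: E = 0.20 keV = 3.2044e-17 J.
Since λ = hc/E for a photon, λ = 6.199e-9 m.
Converting to Å: λ = 61.99 Å ≈ 62.0 Å.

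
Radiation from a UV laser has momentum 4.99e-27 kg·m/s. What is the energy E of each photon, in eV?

Apply E = pc: E = 1.496e-18 J.
Converting to eV: E = 9.337 eV ≈ 9.34 eV.

9.34 eV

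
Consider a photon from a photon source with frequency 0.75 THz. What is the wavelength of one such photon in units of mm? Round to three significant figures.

0.400 mm

Use c = 2.99792458·10^8 m/s.
First convert: f = 0.75 THz = 7.5·10^11 Hz.
For a photon λ = c/f, so λ = 3.997·10^-4 m.
Converting to mm: λ = 0.3997 mm ≈ 0.400 mm.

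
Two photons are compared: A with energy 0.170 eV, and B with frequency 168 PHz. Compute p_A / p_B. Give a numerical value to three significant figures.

2.45·10^-4

p_A = 9.085·10^-29 kg·m/s (from energy = 0.170 eV, via p = E/c).
p_B = 3.713·10^-25 kg·m/s (from frequency = 168 PHz, via p = hf/c).
Ratio = 9.085·10^-29 / 3.713·10^-25 = 2.45·10^-4.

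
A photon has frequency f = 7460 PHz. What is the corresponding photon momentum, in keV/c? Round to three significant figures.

Take h = 6.62607015 × 10^-34 J·s, c = 2.99792458 × 10^8 m/s, 1 eV = 1.602176634 × 10^-19 J.
First convert: f = 7460 PHz = 7.46 × 10^18 Hz.
Since p = hf/c for a photon, p = 1.649 × 10^-23 kg·m/s.
Converting to keV/c: p = 30.85 keV/c ≈ 30.9 keV/c.

30.9 keV/c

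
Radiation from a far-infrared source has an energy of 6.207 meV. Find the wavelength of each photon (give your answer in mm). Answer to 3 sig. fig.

0.200 mm

Use h = 6.62607015e-34 J·s, c = 2.99792458e8 m/s, 1 eV = 1.602176634e-19 J.
First convert: E = 6.207 meV = 9.9447e-22 J.
The photon relation is λ = hc/E, giving λ = 1.997e-4 m.
Converting to mm: λ = 0.1997 mm ≈ 0.200 mm.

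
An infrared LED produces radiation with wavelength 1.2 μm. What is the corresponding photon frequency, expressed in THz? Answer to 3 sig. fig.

250 THz

Use c = 2.99792458 × 10^8 m/s.
First convert: λ = 1.2 μm = 1.2 × 10^-6 m.
The photon relation is f = c/λ, giving f = 2.498 × 10^14 Hz.
Converting to THz: f = 249.8 THz ≈ 250 THz.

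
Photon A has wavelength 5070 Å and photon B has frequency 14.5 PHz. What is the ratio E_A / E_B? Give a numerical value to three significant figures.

E_A = 3.918 × 10^-19 J (from wavelength = 5070 Å, via E = hc/λ).
E_B = 9.608 × 10^-18 J (from frequency = 14.5 PHz, via E = hf).
Ratio = 3.918 × 10^-19 / 9.608 × 10^-18 = 0.0408.

0.0408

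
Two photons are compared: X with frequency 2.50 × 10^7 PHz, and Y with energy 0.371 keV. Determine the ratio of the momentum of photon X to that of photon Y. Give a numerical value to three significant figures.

p_X = 5.526 × 10^-20 kg·m/s (from frequency = 2.50 × 10^7 PHz, via p = hf/c).
p_Y = 1.983 × 10^-25 kg·m/s (from energy = 0.371 keV, via p = E/c).
Ratio = 5.526 × 10^-20 / 1.983 × 10^-25 = 2.79 × 10^5.

2.79 × 10^5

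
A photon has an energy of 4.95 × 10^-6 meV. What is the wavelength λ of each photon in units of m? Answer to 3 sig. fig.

250 m

First convert: E = 4.95 × 10^-6 meV = 7.9308 × 10^-28 J.
For a photon λ = hc/E, so λ = 250.5 m.
So λ ≈ 250 m.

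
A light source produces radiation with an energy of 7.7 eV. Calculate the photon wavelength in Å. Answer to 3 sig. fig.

Take h = 6.62607015e-34 J·s, c = 2.99792458e8 m/s, 1 eV = 1.602176634e-19 J.
Convert to SI: E = 7.7 eV = 1.2337e-18 J.
For a photon λ = hc/E, so λ = 1.610e-7 m.
Converting to Å: λ = 1610 Å ≈ 1610 Å.

1610 Å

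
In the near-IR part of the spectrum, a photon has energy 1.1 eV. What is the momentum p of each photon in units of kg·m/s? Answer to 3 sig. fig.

5.88 × 10^-28 kg·m/s

Use c = 2.99792458 × 10^8 m/s, 1 eV = 1.602176634 × 10^-19 J.
Convert to SI: E = 1.1 eV = 1.7624 × 10^-19 J.
Since p = E/c for a photon, p = 5.879 × 10^-28 kg·m/s.
So p ≈ 5.88 × 10^-28 kg·m/s.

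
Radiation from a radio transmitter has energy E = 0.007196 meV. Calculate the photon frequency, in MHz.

1740 MHz

Use h = 6.62607015 × 10^-34 J·s, 1 eV = 1.602176634 × 10^-19 J.
First convert: E = 0.007196 meV = 1.1529 × 10^-24 J.
Since f = E/h for a photon, f = 1.740 × 10^9 Hz.
Converting to MHz: f = 1740 MHz ≈ 1740 MHz.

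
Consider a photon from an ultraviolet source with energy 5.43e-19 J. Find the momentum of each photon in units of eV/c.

3.39 eV/c

Take c = 2.99792458e8 m/s, 1 eV = 1.602176634e-19 J.
Apply p = E/c: p = 1.811e-27 kg·m/s.
Converting to eV/c: p = 3.389 eV/c ≈ 3.39 eV/c.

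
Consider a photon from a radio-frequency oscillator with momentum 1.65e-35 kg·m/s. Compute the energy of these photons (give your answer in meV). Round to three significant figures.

3.09e-5 meV

Use c = 2.99792458e8 m/s, 1 eV = 1.602176634e-19 J.
For a photon E = pc, so E = 4.947e-27 J.
Converting to meV: E = 3.087e-5 meV ≈ 3.09e-5 meV.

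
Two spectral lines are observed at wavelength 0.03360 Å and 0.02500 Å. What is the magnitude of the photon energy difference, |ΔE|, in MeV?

0.127 MeV

Using E = hc/λ: E₁ = 5.9120e-14 J, E₂ = 7.9458e-14 J.
|ΔE| = |5.9120e-14 − 7.9458e-14| = 2.03e-14 J = 0.127 MeV.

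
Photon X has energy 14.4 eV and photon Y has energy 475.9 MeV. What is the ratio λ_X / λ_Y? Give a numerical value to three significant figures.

3.30 × 10^7

λ_X = 8.610 × 10^-8 m (from energy = 14.4 eV, via λ = hc/E).
λ_Y = 2.605 × 10^-15 m (from energy = 475.9 MeV, via λ = hc/E).
Ratio = 8.610 × 10^-8 / 2.605 × 10^-15 = 3.30 × 10^7.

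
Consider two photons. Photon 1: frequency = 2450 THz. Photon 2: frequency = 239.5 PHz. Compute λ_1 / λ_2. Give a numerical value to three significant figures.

λ_1 = 1.224·10^-7 m (from frequency = 2450 THz, via λ = c/f).
λ_2 = 1.252·10^-9 m (from frequency = 239.5 PHz, via λ = c/f).
Ratio = 1.224·10^-7 / 1.252·10^-9 = 97.8.

97.8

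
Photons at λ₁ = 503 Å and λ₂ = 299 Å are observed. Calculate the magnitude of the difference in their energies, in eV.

16.8 eV

Using E = hc/λ: E₁ = 3.949 × 10^-18 J, E₂ = 6.644 × 10^-18 J.
|ΔE| = |3.949 × 10^-18 − 6.644 × 10^-18| = 2.69 × 10^-18 J = 16.8 eV.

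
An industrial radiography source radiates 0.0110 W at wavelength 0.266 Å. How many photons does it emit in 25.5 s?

3.76e13 photons

Total energy: E_total = P·t = 0.0110 × 25.5 = 0.2805 J.
Per-photon energy: E = 7.468e-15 J.
N = E_total / E_photon = 3.76e13.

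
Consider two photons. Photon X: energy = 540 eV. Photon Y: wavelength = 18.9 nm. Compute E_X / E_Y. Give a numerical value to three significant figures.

E_X = 8.652 × 10^-17 J (from energy = 540 eV, via E given directly).
E_Y = 1.051 × 10^-17 J (from wavelength = 18.9 nm, via E = hc/λ).
Ratio = 8.652 × 10^-17 / 1.051 × 10^-17 = 8.23.

8.23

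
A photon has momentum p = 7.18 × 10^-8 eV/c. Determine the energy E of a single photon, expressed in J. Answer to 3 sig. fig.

Take c = 2.99792458 × 10^8 m/s, 1 eV = 1.602176634 × 10^-19 J.
In SI units: p = 7.18 × 10^-8 eV/c = 3.8372 × 10^-35 kg·m/s.
Apply E = pc: E = 1.150 × 10^-26 J.
So E ≈ 1.15 × 10^-26 J.

1.15 × 10^-26 J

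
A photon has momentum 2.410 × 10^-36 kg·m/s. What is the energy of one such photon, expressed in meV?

(c = 2.99792458 × 10^8 m/s, 1 eV = 1.602176634 × 10^-19 J.)
The photon relation is E = pc, giving E = 7.225 × 10^-28 J.
Converting to meV: E = 4.509 × 10^-6 meV ≈ 4.51 × 10^-6 meV.

4.51 × 10^-6 meV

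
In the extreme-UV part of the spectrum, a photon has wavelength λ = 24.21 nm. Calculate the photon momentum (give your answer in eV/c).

In SI units: λ = 24.21 nm = 2.421·10^-8 m.
The photon relation is p = h/λ, giving p = 2.737·10^-26 kg·m/s.
Converting to eV/c: p = 51.21 eV/c ≈ 51.2 eV/c.

51.2 eV/c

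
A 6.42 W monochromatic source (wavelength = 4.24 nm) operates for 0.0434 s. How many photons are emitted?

Total energy: E_total = P·t = 6.42 × 0.0434 = 0.2786 J.
Per-photon energy: E = 4.685e-17 J.
N = E_total / E_photon = 5.95e15.

5.95e15 photons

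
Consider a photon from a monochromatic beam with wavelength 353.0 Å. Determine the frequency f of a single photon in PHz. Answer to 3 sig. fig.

In SI units: λ = 353.0 Å = 3.530e-8 m.
Since f = c/λ for a photon, f = 8.493e15 Hz.
Converting to PHz: f = 8.493 PHz ≈ 8.49 PHz.

8.49 PHz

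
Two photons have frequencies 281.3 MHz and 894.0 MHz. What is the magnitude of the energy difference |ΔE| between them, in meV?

Using E = hf: E₁ = 1.8639·10^-25 J, E₂ = 5.9237·10^-25 J.
|ΔE| = |1.8639·10^-25 − 5.9237·10^-25| = 4.06·10^-25 J = 2.53·10^-3 meV.

2.53·10^-3 meV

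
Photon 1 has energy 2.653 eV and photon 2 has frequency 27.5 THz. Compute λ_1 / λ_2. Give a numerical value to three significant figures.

λ_1 = 4.673·10^-7 m (from energy = 2.653 eV, via λ = hc/E).
λ_2 = 1.090·10^-5 m (from frequency = 27.5 THz, via λ = c/f).
Ratio = 4.673·10^-7 / 1.090·10^-5 = 0.0429.

0.0429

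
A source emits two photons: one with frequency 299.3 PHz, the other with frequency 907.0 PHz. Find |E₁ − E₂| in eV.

2510 eV

Using E = hf: E₁ = 1.9832·10^-16 J, E₂ = 6.0098·10^-16 J.
|ΔE| = |1.9832·10^-16 − 6.0098·10^-16| = 4.03·10^-16 J = 2510 eV.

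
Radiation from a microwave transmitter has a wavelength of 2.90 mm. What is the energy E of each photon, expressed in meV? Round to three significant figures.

0.428 meV

Convert to SI: λ = 2.90 mm = 0.00290 m.
The photon relation is E = hc/λ, giving E = 6.850e-23 J.
Converting to meV: E = 0.4275 meV ≈ 0.428 meV.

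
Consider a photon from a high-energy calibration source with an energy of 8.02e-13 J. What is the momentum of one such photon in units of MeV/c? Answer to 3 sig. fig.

(c = 2.99792458e8 m/s, 1 eV = 1.602176634e-19 J.)
The photon relation is p = E/c, giving p = 2.675e-21 kg·m/s.
Converting to MeV/c: p = 5.006 MeV/c ≈ 5.01 MeV/c.

5.01 MeV/c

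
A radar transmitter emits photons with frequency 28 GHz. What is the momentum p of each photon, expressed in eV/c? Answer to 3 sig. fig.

In SI units: f = 28 GHz = 2.8e10 Hz.
Since p = hf/c for a photon, p = 6.189e-32 kg·m/s.
Converting to eV/c: p = 1.158e-4 eV/c ≈ 1.16e-4 eV/c.

1.16e-4 eV/c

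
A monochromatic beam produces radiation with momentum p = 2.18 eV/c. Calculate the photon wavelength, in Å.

5690 Å

Take h = 6.62607015e-34 J·s, c = 2.99792458e8 m/s, 1 eV = 1.602176634e-19 J.
First convert: p = 2.18 eV/c = 1.1651e-27 kg·m/s.
For a photon λ = h/p, so λ = 5.687e-7 m.
Converting to Å: λ = 5687 Å ≈ 5690 Å.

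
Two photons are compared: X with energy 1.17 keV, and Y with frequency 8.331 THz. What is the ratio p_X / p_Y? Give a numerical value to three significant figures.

3.40e4

p_X = 6.253e-25 kg·m/s (from energy = 1.17 keV, via p = E/c).
p_Y = 1.841e-29 kg·m/s (from frequency = 8.331 THz, via p = hf/c).
Ratio = 6.253e-25 / 1.841e-29 = 3.40e4.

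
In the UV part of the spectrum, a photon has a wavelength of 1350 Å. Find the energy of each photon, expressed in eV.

9.18 eV

First convert: λ = 1350 Å = 1.35e-7 m.
Since E = hc/λ for a photon, E = 1.471e-18 J.
Converting to eV: E = 9.184 eV ≈ 9.18 eV.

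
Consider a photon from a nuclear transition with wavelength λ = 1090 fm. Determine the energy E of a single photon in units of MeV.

1.14 MeV

Use h = 6.62607015 × 10^-34 J·s, c = 2.99792458 × 10^8 m/s, 1 eV = 1.602176634 × 10^-19 J.
In SI units: λ = 1090 fm = 1.09 × 10^-12 m.
The photon relation is E = hc/λ, giving E = 1.822 × 10^-13 J.
Converting to MeV: E = 1.137 MeV ≈ 1.14 MeV.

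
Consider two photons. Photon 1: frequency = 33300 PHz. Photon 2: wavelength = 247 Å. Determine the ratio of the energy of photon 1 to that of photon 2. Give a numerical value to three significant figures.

2740

E_1 = 2.206 × 10^-14 J (from frequency = 33300 PHz, via E = hf).
E_2 = 8.042 × 10^-18 J (from wavelength = 247 Å, via E = hc/λ).
Ratio = 2.206 × 10^-14 / 8.042 × 10^-18 = 2740.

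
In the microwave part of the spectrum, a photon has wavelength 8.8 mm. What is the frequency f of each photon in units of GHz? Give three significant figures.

Convert to SI: λ = 8.8 mm = 0.0088 m.
For a photon f = c/λ, so f = 3.407 × 10^10 Hz.
Converting to GHz: f = 34.07 GHz ≈ 34.1 GHz.

34.1 GHz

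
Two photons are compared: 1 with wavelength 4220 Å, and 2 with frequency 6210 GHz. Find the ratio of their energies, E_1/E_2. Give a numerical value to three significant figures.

E_1 = 4.707 × 10^-19 J (from wavelength = 4220 Å, via E = hc/λ).
E_2 = 4.115 × 10^-21 J (from frequency = 6210 GHz, via E = hf).
Ratio = 4.707 × 10^-19 / 4.115 × 10^-21 = 114.

114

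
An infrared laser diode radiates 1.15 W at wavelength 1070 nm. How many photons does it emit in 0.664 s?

4.11e18 photons

Total energy: E_total = P·t = 1.15 × 0.664 = 0.7636 J.
Per-photon energy: E = 1.856e-19 J.
N = E_total / E_photon = 4.11e18.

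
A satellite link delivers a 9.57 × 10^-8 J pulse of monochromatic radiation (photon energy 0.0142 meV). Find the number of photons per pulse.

4.21 × 10^16 photons

Per-photon energy: E = 2.275 × 10^-24 J (from energy = 0.0142 meV).
N = E_total / E_photon = 9.57 × 10^-8 J / 2.275 × 10^-24 J = 4.21 × 10^16.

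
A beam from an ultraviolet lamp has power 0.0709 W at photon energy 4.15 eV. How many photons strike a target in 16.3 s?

Total energy: E_total = P·t = 0.0709 × 16.3 = 1.156 J.
Per-photon energy: E = 6.649e-19 J.
N = E_total / E_photon = 1.74e18.

1.74e18 photons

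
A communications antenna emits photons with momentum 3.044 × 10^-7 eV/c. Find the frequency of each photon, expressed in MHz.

Use h = 6.62607015 × 10^-34 J·s, c = 2.99792458 × 10^8 m/s, 1 eV = 1.602176634 × 10^-19 J.
Convert to SI: p = 3.044 × 10^-7 eV/c = 1.6268 × 10^-34 kg·m/s.
The photon relation is f = pc/h, giving f = 7.360 × 10^7 Hz.
Converting to MHz: f = 73.60 MHz ≈ 73.6 MHz.

73.6 MHz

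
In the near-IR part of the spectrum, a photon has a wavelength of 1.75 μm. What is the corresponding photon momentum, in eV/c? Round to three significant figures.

0.708 eV/c

Use h = 6.62607015 × 10^-34 J·s, c = 2.99792458 × 10^8 m/s, 1 eV = 1.602176634 × 10^-19 J.
Convert to SI: λ = 1.75 μm = 1.75 × 10^-6 m.
For a photon p = h/λ, so p = 3.786 × 10^-28 kg·m/s.
Converting to eV/c: p = 0.7085 eV/c ≈ 0.708 eV/c.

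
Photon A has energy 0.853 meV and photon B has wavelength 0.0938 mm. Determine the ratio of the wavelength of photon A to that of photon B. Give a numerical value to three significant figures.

15.5

λ_A = 0.001454 m (from energy = 0.853 meV, via λ = hc/E).
λ_B = 9.380 × 10^-5 m (from wavelength = 0.0938 mm, via λ given directly).
Ratio = 0.001454 / 9.380 × 10^-5 = 15.5.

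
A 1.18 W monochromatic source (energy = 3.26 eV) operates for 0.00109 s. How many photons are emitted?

Total energy: E_total = P·t = 1.18 × 0.00109 = 0.001286 J.
Per-photon energy: E = 5.223 × 10^-19 J.
N = E_total / E_photon = 2.46 × 10^15.

2.46 × 10^15 photons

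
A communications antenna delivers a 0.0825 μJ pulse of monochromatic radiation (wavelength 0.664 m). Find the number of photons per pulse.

2.76·10^17 photons

Per-photon energy: E = 2.992·10^-25 J (from wavelength = 0.664 m).
N = E_total / E_photon = 8.25·10^-8 J / 2.992·10^-25 J = 2.76·10^17.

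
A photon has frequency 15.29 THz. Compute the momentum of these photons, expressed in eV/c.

Take h = 6.62607015 × 10^-34 J·s, c = 2.99792458 × 10^8 m/s, 1 eV = 1.602176634 × 10^-19 J.
Convert to SI: f = 15.29 THz = 1.529 × 10^13 Hz.
The photon relation is p = hf/c, giving p = 3.379 × 10^-29 kg·m/s.
Converting to eV/c: p = 0.06323 eV/c ≈ 0.0632 eV/c.

0.0632 eV/c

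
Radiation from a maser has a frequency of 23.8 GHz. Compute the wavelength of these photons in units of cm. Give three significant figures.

1.26 cm

Convert to SI: f = 23.8 GHz = 2.38e10 Hz.
For a photon λ = c/f, so λ = 0.01260 m.
Converting to cm: λ = 1.260 cm ≈ 1.26 cm.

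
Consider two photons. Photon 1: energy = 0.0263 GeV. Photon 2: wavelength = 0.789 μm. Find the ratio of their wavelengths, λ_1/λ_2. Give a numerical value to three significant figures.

5.97 × 10^-8

λ_1 = 4.714 × 10^-14 m (from energy = 0.0263 GeV, via λ = hc/E).
λ_2 = 7.890 × 10^-7 m (from wavelength = 0.789 μm, via λ given directly).
Ratio = 4.714 × 10^-14 / 7.890 × 10^-7 = 5.97 × 10^-8.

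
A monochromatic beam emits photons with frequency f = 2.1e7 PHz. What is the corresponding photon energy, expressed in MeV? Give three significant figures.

In SI units: f = 2.1e7 PHz = 2.1e22 Hz.
Apply E = hf: E = 1.391e-11 J.
Converting to MeV: E = 86.85 MeV ≈ 86.8 MeV.

86.8 MeV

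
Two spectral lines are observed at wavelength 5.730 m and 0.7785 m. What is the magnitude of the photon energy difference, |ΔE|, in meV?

Using E = hc/λ: E₁ = 3.4667e-26 J, E₂ = 2.5516e-25 J.
|ΔE| = |3.4667e-26 − 2.5516e-25| = 2.20e-25 J = 1.38e-3 meV.

1.38e-3 meV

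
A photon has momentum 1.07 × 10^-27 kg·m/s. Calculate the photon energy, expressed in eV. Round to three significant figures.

2.00 eV

Take c = 2.99792458 × 10^8 m/s, 1 eV = 1.602176634 × 10^-19 J.
Apply E = pc: E = 3.208 × 10^-19 J.
Converting to eV: E = 2.002 eV ≈ 2.00 eV.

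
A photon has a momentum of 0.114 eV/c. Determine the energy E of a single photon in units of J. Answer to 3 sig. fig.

1.83e-20 J

In SI units: p = 0.114 eV/c = 6.0925e-29 kg·m/s.
Since E = pc for a photon, E = 1.826e-20 J.
So E ≈ 1.83e-20 J.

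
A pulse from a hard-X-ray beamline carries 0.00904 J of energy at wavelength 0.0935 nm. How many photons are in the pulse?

4.26e12 photons

Per-photon energy: E = 2.125e-15 J (from wavelength = 0.0935 nm).
N = E_total / E_photon = 0.00904 J / 2.125e-15 J = 4.26e12.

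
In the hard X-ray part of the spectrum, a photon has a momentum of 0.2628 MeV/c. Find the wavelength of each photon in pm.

(h = 6.62607015 × 10^-34 J·s, c = 2.99792458 × 10^8 m/s, 1 eV = 1.602176634 × 10^-19 J.)
First convert: p = 0.2628 MeV/c = 1.4045 × 10^-22 kg·m/s.
Since λ = h/p for a photon, λ = 4.718 × 10^-12 m.
Converting to pm: λ = 4.718 pm ≈ 4.72 pm.

4.72 pm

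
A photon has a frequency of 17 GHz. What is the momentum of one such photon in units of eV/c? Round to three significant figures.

In SI units: f = 17 GHz = 1.7 × 10^10 Hz.
For a photon p = hf/c, so p = 3.757 × 10^-32 kg·m/s.
Converting to eV/c: p = 7.031 × 10^-5 eV/c ≈ 7.03 × 10^-5 eV/c.

7.03 × 10^-5 eV/c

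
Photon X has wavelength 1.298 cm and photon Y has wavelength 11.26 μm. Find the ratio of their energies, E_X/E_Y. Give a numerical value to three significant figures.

E_X = 1.530 × 10^-23 J (from wavelength = 1.298 cm, via E = hc/λ).
E_Y = 1.764 × 10^-20 J (from wavelength = 11.26 μm, via E = hc/λ).
Ratio = 1.530 × 10^-23 / 1.764 × 10^-20 = 8.67 × 10^-4.

8.67 × 10^-4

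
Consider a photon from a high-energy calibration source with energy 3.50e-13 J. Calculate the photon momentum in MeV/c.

Since p = E/c for a photon, p = 1.167e-21 kg·m/s.
Converting to MeV/c: p = 2.185 MeV/c ≈ 2.18 MeV/c.

2.18 MeV/c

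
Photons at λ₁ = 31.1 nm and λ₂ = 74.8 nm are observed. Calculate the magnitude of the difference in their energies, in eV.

23.3 eV

Using E = hc/λ: E₁ = 6.387·10^-18 J, E₂ = 2.656·10^-18 J.
|ΔE| = |6.387·10^-18 − 2.656·10^-18| = 3.73·10^-18 J = 23.3 eV.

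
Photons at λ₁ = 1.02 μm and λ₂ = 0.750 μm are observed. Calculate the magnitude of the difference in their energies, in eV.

0.438 eV

Using E = hc/λ: E₁ = 1.947e-19 J, E₂ = 2.649e-19 J.
|ΔE| = |1.947e-19 − 2.649e-19| = 7.01e-20 J = 0.438 eV.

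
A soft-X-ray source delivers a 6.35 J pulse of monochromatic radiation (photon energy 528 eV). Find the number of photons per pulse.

7.51·10^16 photons

Per-photon energy: E = 8.459·10^-17 J (from energy = 528 eV).
N = E_total / E_photon = 6.35 J / 8.459·10^-17 J = 7.51·10^16.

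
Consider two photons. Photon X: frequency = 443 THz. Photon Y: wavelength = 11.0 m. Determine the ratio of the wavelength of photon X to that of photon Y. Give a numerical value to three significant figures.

6.15·10^-8

λ_X = 6.767·10^-7 m (from frequency = 443 THz, via λ = c/f).
λ_Y = 11.00 m (from wavelength = 11.0 m, via λ given directly).
Ratio = 6.767·10^-7 / 11.00 = 6.15·10^-8.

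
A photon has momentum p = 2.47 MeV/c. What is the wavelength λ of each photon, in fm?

502 fm

In SI units: p = 2.47 MeV/c = 1.3200e-21 kg·m/s.
Apply λ = h/p: λ = 5.020e-13 m.
Converting to fm: λ = 502.0 fm ≈ 502 fm.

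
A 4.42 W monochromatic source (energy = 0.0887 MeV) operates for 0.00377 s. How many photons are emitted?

1.17 × 10^12 photons

Total energy: E_total = P·t = 4.42 × 0.00377 = 0.01666 J.
Per-photon energy: E = 1.421 × 10^-14 J.
N = E_total / E_photon = 1.17 × 10^12.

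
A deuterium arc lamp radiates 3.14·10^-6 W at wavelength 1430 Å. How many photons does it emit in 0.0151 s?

Total energy: E_total = P·t = 3.14·10^-6 × 0.0151 = 4.741·10^-8 J.
Per-photon energy: E = 1.389·10^-18 J.
N = E_total / E_photon = 3.41·10^10.

3.41·10^10 photons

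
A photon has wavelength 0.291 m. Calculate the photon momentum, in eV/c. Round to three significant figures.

4.26·10^-6 eV/c

Take h = 6.62607015·10^-34 J·s, c = 2.99792458·10^8 m/s, 1 eV = 1.602176634·10^-19 J.
The photon relation is p = h/λ, giving p = 2.277·10^-33 kg·m/s.
Converting to eV/c: p = 4.261·10^-6 eV/c ≈ 4.26·10^-6 eV/c.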